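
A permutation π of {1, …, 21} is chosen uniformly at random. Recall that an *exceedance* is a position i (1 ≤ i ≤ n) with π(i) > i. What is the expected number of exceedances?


Write X = Σ_{i=1}^{21} X_i, where X_i = 1_{π(i) > i}.
For each fixed i, π(i) is uniform over {1, …, 21} (marginal of a uniform permutation), so P[π(i) > i] = (n − i)/n. Summing: Σ_{i=1}^{21} (n − i)/n = (0 + 1 + … + 20)/21 = 21(21 − 1)/(2·21) = (21 − 1)/2.
Hence E[X] = Σ_{i=1}^{21} (21 − i)/21 = 10 ≈ 10.00000.

E[X] = 10 = 10.00000.


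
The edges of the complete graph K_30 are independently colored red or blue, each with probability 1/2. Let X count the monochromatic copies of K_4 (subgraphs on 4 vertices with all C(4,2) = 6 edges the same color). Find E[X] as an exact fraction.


Let X = Σ_S X_S over the C(30, 4) = 27405 subsets S of size 4, where X_S = 1 if the K_4 on S is monochromatic.
For a fixed S, the K_4 on S has C(4, 2) = 6 edges. P[all 6 edges red] = (1/2)^6, and likewise for blue, so P[monochromatic] = 2·(1/2)^6 = 2^{1 − 6} = 1/32.
By linearity: E[X] = C(30, 4) · 2^{1 − 6} = 27405 · 1/32 = 27405/32.
Numerically: E[X] ≈ 856.406.

E[X] = C(30,4)·2^(1−C(4,2)) = 27405/32 ≈ 856.406.


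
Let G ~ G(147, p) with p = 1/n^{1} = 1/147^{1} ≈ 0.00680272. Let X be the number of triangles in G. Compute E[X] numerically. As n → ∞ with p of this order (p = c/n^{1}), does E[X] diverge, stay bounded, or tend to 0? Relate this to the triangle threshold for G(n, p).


Number of potential triangles: C(147, 3) = 518665.
Each occurs with probability p³ ≈ (0.00680272)³ ≈ 3.14809620e-07.
By linearity: E[X] = C(147, 3)·p³ ≈ 518665 · 3.14809620e-07 ≈ 0.163281.
Here α = 1, so p = 1/n is exactly at the triangle threshold p ~ 1/n. Asymptotically E[X] → c³/6 = 1³/6 = 1/6 ≈ 0.166667, a bounded constant. In this regime the triangle count is asymptotically Poisson(c³/6).

E[X] ≈ 0.163281; in regime p = Θ(1/n^{1}) E[X] stays bounded (at the triangle threshold p ~ 1/n).


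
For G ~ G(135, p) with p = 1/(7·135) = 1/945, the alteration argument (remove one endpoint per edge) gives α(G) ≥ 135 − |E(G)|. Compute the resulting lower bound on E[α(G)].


E[|E(G)|] = C(135, 2)·p = 9045 · (1/945) = 67/7.
E[α(G)] ≥ n − E[|E(G)|] = 135 − 67/7 = 878/7.
Numerically: ≈ 125.4286.
(This is only a lower bound; the true E[α(G)] may be larger.)

E[α(G)] ≥ 878/7 ≈ 125.4286.


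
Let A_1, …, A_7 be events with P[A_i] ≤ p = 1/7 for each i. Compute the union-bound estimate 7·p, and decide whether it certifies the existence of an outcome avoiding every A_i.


Union bound: P[∪_{i=1}^{7} A_i] ≤ Σ_i P[A_i] ≤ 7·p = 7·(1/7) = 1.
Numerically: 1 ≈ 1.0000000.
Is 1 < 1? NO.
Since the bound 1 is ≥ 1, the union bound is uninformative here; it does NOT by itself certify existence.

7·p = 1 ≈ 1.0000000; existence NOT certified by the union bound.


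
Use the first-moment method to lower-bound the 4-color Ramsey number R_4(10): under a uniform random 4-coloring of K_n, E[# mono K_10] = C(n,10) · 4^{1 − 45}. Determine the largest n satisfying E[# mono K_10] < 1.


We need C(n, 10) · 4^{1 − 45} < 1, i.e. C(n, 10) < 4^{45 − 1} = 309485009821345068724781056.
Check values of n near the boundary:
  n = 2022: C(2022, 10) = 307870445231474093395937796; 307870445231474093395937796 < 309485009821345068724781056? YES
  n = 2023: C(2023, 10) = 309399856285778485315440716; 309399856285778485315440716 < 309485009821345068724781056? YES
  n = 2024: C(2024, 10) = 310936101848269937576192656; 310936101848269937576192656 < 309485009821345068724781056? NO
  n = 2025: C(2025, 10) = 312479209053472269772600560; 312479209053472269772600560 < 309485009821345068724781056? NO
  n = 2026: C(2026, 10) = 314029205130126398094885285; 314029205130126398094885285 < 309485009821345068724781056? NO
The largest n with C(n, 10) < 309485009821345068724781056 is n = 2023 (where E[X] = 77349964071444621328860179/77371252455336267181195264 ≈ 0.9997). Hence R_4(10) > 2023, i.e. R_4(10) ≥ 2024.

Largest n = 2023; hence R_4(10) > 2023.


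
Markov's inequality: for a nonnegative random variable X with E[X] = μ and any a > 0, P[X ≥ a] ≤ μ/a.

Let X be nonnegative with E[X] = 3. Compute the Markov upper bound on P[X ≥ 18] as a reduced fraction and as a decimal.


μ = E[X] = 3, a = 18.
Markov: P[X ≥ 18] ≤ μ/a = (3)/18 = 1/6.
Numerically: ≈ 0.166667.
(Since a = 18 > μ = 3.000000, the bound 1/6 is < 1 and informative.)

P[X ≥ 18] ≤ 1/6 ≈ 0.166667.


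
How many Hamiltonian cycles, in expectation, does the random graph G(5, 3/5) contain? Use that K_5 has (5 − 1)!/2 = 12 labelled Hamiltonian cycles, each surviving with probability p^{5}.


K_5 has (5 − 1)!/2 = 12 labelled Hamiltonian cycles.
For each such Hamiltonian cycle H, let X_H = 1 if all 5 edges of H are present in G. Then P[X_H = 1] = p^{5} = (3/5)^{5} = 243/3125.
Summing the indicators: E[X] = Σ_H E[X_H] = 12 · p^{5} = 12 · 243/3125 = 2916/3125.
Numerically: E[X] ≈ 0.9331.

E[X] = 12 · (3/5)^{5} = 2916/3125 ≈ 0.9331.


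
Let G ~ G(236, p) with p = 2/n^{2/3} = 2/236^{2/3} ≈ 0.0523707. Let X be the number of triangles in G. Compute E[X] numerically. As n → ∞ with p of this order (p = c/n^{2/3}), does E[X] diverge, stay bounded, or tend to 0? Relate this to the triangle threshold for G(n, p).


Number of potential triangles: C(236, 3) = 2162940.
Each occurs with probability p³ ≈ (0.0523707)³ ≈ 1.43636886e-04.
By linearity: E[X] = C(236, 3)·p³ ≈ 2162940 · 1.43636886e-04 ≈ 310.677966.
Since α = 2/3 < 1, p = c/n^{2/3} ≫ 1/n is above the triangle threshold p ~ 1/n. Asymptotically E[X] ~ (c³/6)·n^{3(1−α)} = (2³/6)·n^{1} → ∞; triangles are abundant w.h.p.

E[X] ≈ 310.677966; in regime p = Θ(1/n^{2/3}) E[X] diverges (above the triangle threshold p ~ 1/n).


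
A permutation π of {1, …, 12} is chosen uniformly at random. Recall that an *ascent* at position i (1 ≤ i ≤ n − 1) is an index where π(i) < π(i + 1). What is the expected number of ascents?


Write X = Σ X_I over i = 1, …, 11, with X_I the indicator of one ascent.
There are 11 indicators.
For each fixed i, the pair (π(i), π(i+1)) is a uniformly random ordered pair of distinct values from {1, …, 12}; by symmetry P[π(i) < π(i+1)] = 1/2.
By linearity: E[X] = 11 · (1/2) = (12 − 1) · (1/2) = 11/2 ≈ 5.50000.

E[X] = 11/2 = 5.50000.


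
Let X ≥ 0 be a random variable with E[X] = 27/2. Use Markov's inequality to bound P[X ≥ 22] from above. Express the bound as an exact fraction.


μ = E[X] = 27/2, a = 22.
Markov: P[X ≥ 22] ≤ μ/a = (27/2)/22 = 27/44.
Numerically: ≈ 0.6136.
(Since a = 22 > μ = 13.5000, the bound 27/44 is < 1 and informative.)

P[X ≥ 22] ≤ 27/44 ≈ 0.6136.


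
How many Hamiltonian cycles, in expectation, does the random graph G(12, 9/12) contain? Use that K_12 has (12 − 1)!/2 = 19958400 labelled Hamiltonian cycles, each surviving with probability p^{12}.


K_12 has (12 − 1)!/2 = 19958400 labelled Hamiltonian cycles.
For each such Hamiltonian cycle H, let X_H = 1 if all 12 edges of H are present in G. Then P[X_H = 1] = p^{12} = (3/4)^{12} = 531441/16777216.
By linearity of expectation: E[X] = Σ_H E[X_H] = 19958400 · p^{12} = 19958400 · 531441/16777216 = 82864937925/131072.
Numerically: E[X] ≈ 632209.

E[X] = 19958400 · (3/4)^{12} = 82864937925/131072 ≈ 632209.


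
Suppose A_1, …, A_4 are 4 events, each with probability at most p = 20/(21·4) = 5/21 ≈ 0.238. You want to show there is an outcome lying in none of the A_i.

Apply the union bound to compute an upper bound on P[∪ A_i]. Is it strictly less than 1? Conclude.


Union bound: P[∪_{i=1}^{4} A_i] ≤ Σ_i P[A_i] ≤ 4·p = 4·(5/21) = 20/21.
Numerically: 20/21 ≈ 0.952.
Is 20/21 < 1? YES.
Since P[∪ A_i] ≤ 20/21 < 1, the complement has P[∩ A_i^c] ≥ 1 − 20/21 = 1/21 > 0, so some outcome avoids every A_i.

4·p = 20/21 ≈ 0.952; existence CERTIFIED by the union bound.


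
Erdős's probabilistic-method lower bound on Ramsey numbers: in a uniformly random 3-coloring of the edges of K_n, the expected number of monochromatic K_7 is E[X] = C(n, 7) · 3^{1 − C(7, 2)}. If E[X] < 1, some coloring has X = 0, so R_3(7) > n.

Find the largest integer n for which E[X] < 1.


We need C(n, 7) · 3^{1 − 21} < 1, i.e. C(n, 7) < 3^{21 − 1} = 3486784401.
Check values of n near the boundary:
  n = 77: C(77, 7) = 2404808340; 2404808340 < 3486784401? YES
  n = 78: C(78, 7) = 2641902120; 2641902120 < 3486784401? YES
  n = 79: C(79, 7) = 2898753715; 2898753715 < 3486784401? YES
  n = 80: C(80, 7) = 3176716400; 3176716400 < 3486784401? YES
  n = 81: C(81, 7) = 3477216600; 3477216600 < 3486784401? YES
  n = 82: C(82, 7) = 3801756816; 3801756816 < 3486784401? NO
The largest n with C(n, 7) < 3486784401 is n = 81 (where E[X] = 42928600/43046721 ≈ 0.99726). Hence R_3(7) > 81, i.e. R_3(7) ≥ 82.

Largest n = 81; hence R_3(7) > 81.


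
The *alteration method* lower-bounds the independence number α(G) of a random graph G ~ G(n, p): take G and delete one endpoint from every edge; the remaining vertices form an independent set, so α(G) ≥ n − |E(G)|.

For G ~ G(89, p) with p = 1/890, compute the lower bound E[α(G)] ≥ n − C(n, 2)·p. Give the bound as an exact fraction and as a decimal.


E[|E(G)|] = C(89, 2)·p = 3916 · (1/890) = 22/5.
E[α(G)] ≥ n − E[|E(G)|] = 89 − 22/5 = 423/5.
Numerically: ≈ 84.6000.
(This is only a lower bound; the true E[α(G)] may be larger.)

E[α(G)] ≥ 423/5 ≈ 84.6000.


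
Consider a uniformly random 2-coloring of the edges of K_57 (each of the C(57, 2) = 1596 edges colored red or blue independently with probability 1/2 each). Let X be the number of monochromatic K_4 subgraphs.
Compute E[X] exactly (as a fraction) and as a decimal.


Let X = Σ_S X_S over the C(57, 4) = 395010 subsets S of size 4, where X_S = 1 if the K_4 on S is monochromatic.
For a fixed S, the K_4 on S has C(4, 2) = 6 edges. P[all 6 edges red] = (1/2)^6, and likewise for blue, so P[monochromatic] = 2·(1/2)^6 = 2^{1 − 6} = 1/32.
By linearity: E[X] = C(57, 4) · 2^{1 − 6} = 395010 · 1/32 = 197505/16.
Numerically: E[X] ≈ 12344.0625.

E[X] = C(57,4)·2^(1−C(4,2)) = 197505/16 ≈ 12344.0625.


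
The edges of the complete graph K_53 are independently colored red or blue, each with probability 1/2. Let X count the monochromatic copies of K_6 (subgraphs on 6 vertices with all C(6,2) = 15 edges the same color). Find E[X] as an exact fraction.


Let X = Σ_S X_S over the C(53, 6) = 22957480 subsets S of size 6, where X_S = 1 if the K_6 on S is monochromatic.
For a fixed S, the K_6 on S has C(6, 2) = 15 edges. P[all 15 edges red] = (1/2)^15, and likewise for blue, so P[monochromatic] = 2·(1/2)^15 = 2^{1 − 15} = 1/16384.
Summing: E[X] = C(53, 6) · 2^{1 − 15} = 22957480 · 1/16384 = 2869685/2048.
Numerically: E[X] ≈ 1401.2134.

E[X] = C(53,6)·2^(1−C(6,2)) = 2869685/2048 ≈ 1401.2134.


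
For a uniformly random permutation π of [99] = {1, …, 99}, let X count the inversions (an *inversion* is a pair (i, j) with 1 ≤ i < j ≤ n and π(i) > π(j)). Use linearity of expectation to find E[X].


Write X = Σ X_I over the C(99, 2) = 4851 pairs i < j, with X_I the indicator of one inversion.
There are 4851 indicators.
For each fixed pair i < j, the values π(i) and π(j) are two distinct elements of {1, …, 99} in uniformly random order; by symmetry P[π(i) > π(j)] = 1/2.
By linearity: E[X] = 4851 · (1/2) = C(99, 2) · (1/2) = 4851/2 = 4851/2 ≈ 2425.500.

E[X] = 4851/2 = 2425.500.


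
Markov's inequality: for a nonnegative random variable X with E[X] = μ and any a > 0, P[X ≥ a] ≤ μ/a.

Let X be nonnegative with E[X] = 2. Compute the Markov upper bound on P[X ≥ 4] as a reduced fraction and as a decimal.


μ = E[X] = 2, a = 4.
Markov: P[X ≥ 4] ≤ μ/a = (2)/4 = 1/2.
Numerically: ≈ 0.500000.
(Since a = 4 > μ = 2.000000, the bound 1/2 is < 1 and informative.)

P[X ≥ 4] ≤ 1/2 ≈ 0.500000.


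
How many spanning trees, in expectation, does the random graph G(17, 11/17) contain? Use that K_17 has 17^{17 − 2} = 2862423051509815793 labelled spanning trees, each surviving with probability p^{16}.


K_17 has 17^{17 − 2} = 2862423051509815793 labelled spanning trees.
For each such spanning tree H, let X_H = 1 if all 16 edges of H are present in G. Then P[X_H = 1] = p^{16} = (11/17)^{16} = 45949729863572161/48661191875666868481.
Summing the indicators: E[X] = Σ_H E[X_H] = 2862423051509815793 · p^{16} = 2862423051509815793 · 45949729863572161/48661191875666868481 = 45949729863572161/17.
Numerically: E[X] ≈ 2.7e+15.

E[X] = 2862423051509815793 · (11/17)^{16} = 45949729863572161/17 ≈ 2.7e+15.


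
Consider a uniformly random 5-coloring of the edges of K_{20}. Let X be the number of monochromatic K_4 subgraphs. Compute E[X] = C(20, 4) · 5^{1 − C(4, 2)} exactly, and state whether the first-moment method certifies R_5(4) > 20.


E[X] = C(20, 4) · 5^{1 − 6} = 4845 · 5^{−5} = 4845/3125.
As a reduced fraction: E[X] = 969/625 ≈ 1.55040.
Is E[X] < 1? NO.
Since E[X] ≥ 1, the first-moment bound is inconclusive at n = 20; it does NOT by itself certify R_5(4) > 20.

E[X] = 969/625 ≈ 1.55040; E[X] ≥ 1; first-moment method inconclusive here.


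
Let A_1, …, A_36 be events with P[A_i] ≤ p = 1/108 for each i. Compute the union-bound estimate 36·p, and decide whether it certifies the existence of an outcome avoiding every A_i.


Union bound: P[∪_{i=1}^{36} A_i] ≤ Σ_i P[A_i] ≤ 36·p = 36·(1/108) = 1/3.
Numerically: 1/3 ≈ 0.333.
Is 1/3 < 1? YES.
Since P[∪ A_i] ≤ 1/3 < 1, the complement has P[∩ A_i^c] ≥ 1 − 1/3 = 2/3 > 0, so some outcome avoids every A_i.

36·p = 1/3 ≈ 0.333; existence CERTIFIED by the union bound.


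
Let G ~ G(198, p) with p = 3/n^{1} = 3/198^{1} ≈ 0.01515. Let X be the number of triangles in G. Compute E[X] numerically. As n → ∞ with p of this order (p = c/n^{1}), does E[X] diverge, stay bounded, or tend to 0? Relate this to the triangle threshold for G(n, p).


Number of potential triangles: C(198, 3) = 1274196.
Each occurs with probability p³ ≈ (0.01515)³ ≈ 3.478309e-06.
By linearity: E[X] = C(198, 3)·p³ ≈ 1274196 · 3.478309e-06 ≈ 4.4320.
Here α = 1, so p = 3/n is exactly at the triangle threshold p ~ 1/n. Asymptotically E[X] → c³/6 = 3³/6 = 9/2 ≈ 4.5000, a bounded constant. In this regime the triangle count is asymptotically Poisson(c³/6).

E[X] ≈ 4.4320; in regime p = Θ(1/n^{1}) E[X] stays bounded (at the triangle threshold p ~ 1/n).


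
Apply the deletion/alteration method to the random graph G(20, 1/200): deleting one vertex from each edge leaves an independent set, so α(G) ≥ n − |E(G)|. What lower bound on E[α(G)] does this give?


E[|E(G)|] = C(20, 2)·p = 190 · (1/200) = 19/20.
E[α(G)] ≥ n − E[|E(G)|] = 20 − 19/20 = 381/20.
Numerically: ≈ 19.050.
(This is only a lower bound; the true E[α(G)] may be larger.)

E[α(G)] ≥ 381/20 ≈ 19.050.


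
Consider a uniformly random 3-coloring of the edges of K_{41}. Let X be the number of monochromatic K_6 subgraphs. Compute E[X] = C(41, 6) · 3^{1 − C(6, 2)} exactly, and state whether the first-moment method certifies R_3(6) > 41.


E[X] = C(41, 6) · 3^{1 − 15} = 4496388 · 3^{−14} = 4496388/4782969.
As a reduced fraction: E[X] = 1498796/1594323 ≈ 0.940.
Is E[X] < 1? YES.
Since E[X] < 1, there exists a 3-coloring of K_{41} with no monochromatic K_6; hence R_3(6) > 41.

E[X] = 1498796/1594323 ≈ 0.940; E[X] < 1, so R_3(6) > 41.


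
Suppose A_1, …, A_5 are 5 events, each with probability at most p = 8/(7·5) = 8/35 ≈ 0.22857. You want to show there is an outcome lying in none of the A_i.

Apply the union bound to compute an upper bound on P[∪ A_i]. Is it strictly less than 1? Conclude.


Union bound: P[∪_{i=1}^{5} A_i] ≤ Σ_i P[A_i] ≤ 5·p = 5·(8/35) = 8/7.
Numerically: 8/7 ≈ 1.14286.
Is 8/7 < 1? NO.
Since the bound 8/7 is ≥ 1, the union bound is uninformative here; it does NOT by itself certify existence.

5·p = 8/7 ≈ 1.14286; existence NOT certified by the union bound.


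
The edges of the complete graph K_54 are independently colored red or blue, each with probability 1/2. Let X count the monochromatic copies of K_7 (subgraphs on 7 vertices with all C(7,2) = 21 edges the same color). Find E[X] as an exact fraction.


Let X = Σ_S X_S over the C(54, 7) = 177100560 subsets S of size 7, where X_S = 1 if the K_7 on S is monochromatic.
For a fixed S, the K_7 on S has C(7, 2) = 21 edges. P[all 21 edges red] = (1/2)^21, and likewise for blue, so P[monochromatic] = 2·(1/2)^21 = 2^{1 − 21} = 1/1048576.
By linearity of expectation: E[X] = C(54, 7) · 2^{1 − 21} = 177100560 · 1/1048576 = 11068785/65536.
Numerically: E[X] ≈ 168.89626.

E[X] = C(54,7)·2^(1−C(7,2)) = 11068785/65536 ≈ 168.89626.


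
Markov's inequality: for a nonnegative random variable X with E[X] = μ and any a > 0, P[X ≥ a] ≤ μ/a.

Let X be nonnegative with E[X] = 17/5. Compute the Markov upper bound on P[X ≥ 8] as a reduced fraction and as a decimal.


μ = E[X] = 17/5, a = 8.
Markov: P[X ≥ 8] ≤ μ/a = (17/5)/8 = 17/40.
Numerically: ≈ 0.4250.
(Since a = 8 > μ = 3.4000, the bound 17/40 is < 1 and informative.)

P[X ≥ 8] ≤ 17/40 ≈ 0.4250.


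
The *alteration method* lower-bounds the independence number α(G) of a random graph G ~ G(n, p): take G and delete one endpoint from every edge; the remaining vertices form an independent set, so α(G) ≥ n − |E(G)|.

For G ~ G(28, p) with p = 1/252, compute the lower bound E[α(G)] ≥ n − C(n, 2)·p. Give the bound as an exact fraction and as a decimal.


E[|E(G)|] = C(28, 2)·p = 378 · (1/252) = 3/2.
E[α(G)] ≥ n − E[|E(G)|] = 28 − 3/2 = 53/2.
Numerically: ≈ 26.5000.
(This is only a lower bound; the true E[α(G)] may be larger.)

E[α(G)] ≥ 53/2 ≈ 26.5000.


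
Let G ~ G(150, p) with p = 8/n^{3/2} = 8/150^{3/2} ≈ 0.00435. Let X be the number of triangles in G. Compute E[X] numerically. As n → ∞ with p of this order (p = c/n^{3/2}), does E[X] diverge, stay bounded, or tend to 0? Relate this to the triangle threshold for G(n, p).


Number of potential triangles: C(150, 3) = 551300.
Each occurs with probability p³ ≈ (0.00435)³ ≈ 8.25770e-08.
By linearity: E[X] = C(150, 3)·p³ ≈ 551300 · 8.25770e-08 ≈ 0.046.
Since α = 3/2 > 1, p = c/n^{3/2} = o(1/n) is below the triangle threshold p ~ 1/n. Asymptotically E[X] ~ (c³/6)·n^{3(1−α)} = (8³/6)·n^{-1.5} → 0, so by Markov's inequality G has no triangles w.h.p.

E[X] ≈ 0.046; in regime p = Θ(1/n^{3/2}) E[X] tends to 0 (below the triangle threshold p ~ 1/n).


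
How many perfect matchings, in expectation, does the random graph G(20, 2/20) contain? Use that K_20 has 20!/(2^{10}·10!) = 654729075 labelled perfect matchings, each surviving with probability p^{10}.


K_20 has 20!/(2^{10}·10!) = 654729075 labelled perfect matchings.
For each such perfect matching H, let X_H = 1 if all 10 edges of H are present in G. Then P[X_H = 1] = p^{10} = (1/10)^{10} = 1/10000000000.
By linearity: E[X] = Σ_H E[X_H] = 654729075 · p^{10} = 654729075 · 1/10000000000 = 26189163/400000000.
Numerically: E[X] ≈ 0.065473.

E[X] = 654729075 · (1/10)^{10} = 26189163/400000000 ≈ 0.065473.


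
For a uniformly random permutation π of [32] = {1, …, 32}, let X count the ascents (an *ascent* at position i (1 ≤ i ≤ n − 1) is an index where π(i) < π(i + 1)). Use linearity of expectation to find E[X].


Write X = Σ X_I over i = 1, …, 31, with X_I the indicator of one ascent.
There are 31 indicators.
For each fixed i, the pair (π(i), π(i+1)) is a uniformly random ordered pair of distinct values from {1, …, 32}; by symmetry P[π(i) < π(i+1)] = 1/2.
By linearity: E[X] = 31 · (1/2) = (32 − 1) · (1/2) = 31/2 ≈ 15.500.

E[X] = 31/2 = 15.500.


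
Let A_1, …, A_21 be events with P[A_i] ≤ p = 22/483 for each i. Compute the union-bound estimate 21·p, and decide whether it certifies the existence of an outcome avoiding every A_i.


Union bound: P[∪_{i=1}^{21} A_i] ≤ Σ_i P[A_i] ≤ 21·p = 21·(22/483) = 22/23.
Numerically: 22/23 ≈ 0.9565.
Is 22/23 < 1? YES.
Since P[∪ A_i] ≤ 22/23 < 1, the complement has P[∩ A_i^c] ≥ 1 − 22/23 = 1/23 > 0, so some outcome avoids every A_i.

21·p = 22/23 ≈ 0.9565; existence CERTIFIED by the union bound.


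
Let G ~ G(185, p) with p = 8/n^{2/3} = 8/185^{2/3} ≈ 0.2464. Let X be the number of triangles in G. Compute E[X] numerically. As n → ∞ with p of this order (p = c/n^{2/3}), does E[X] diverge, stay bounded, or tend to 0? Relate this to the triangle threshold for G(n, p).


Number of potential triangles: C(185, 3) = 1038220.
Each occurs with probability p³ ≈ (0.2464)³ ≈ 1.4959825e-02.
By linearity: E[X] = C(185, 3)·p³ ≈ 1038220 · 1.4959825e-02 ≈ 15531.58919.
Since α = 2/3 < 1, p = c/n^{2/3} ≫ 1/n is above the triangle threshold p ~ 1/n. Asymptotically E[X] ~ (c³/6)·n^{3(1−α)} = (8³/6)·n^{1} → ∞; triangles are abundant w.h.p.

E[X] ≈ 15531.58919; in regime p = Θ(1/n^{2/3}) E[X] diverges (above the triangle threshold p ~ 1/n).


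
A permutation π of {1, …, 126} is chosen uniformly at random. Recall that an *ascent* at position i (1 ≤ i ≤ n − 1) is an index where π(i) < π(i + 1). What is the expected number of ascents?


Write X = Σ X_I over i = 1, …, 125, with X_I the indicator of one ascent.
There are 125 indicators.
For each fixed i, the pair (π(i), π(i+1)) is a uniformly random ordered pair of distinct values from {1, …, 126}; by symmetry P[π(i) < π(i+1)] = 1/2.
By linearity: E[X] = 125 · (1/2) = (126 − 1) · (1/2) = 125/2 ≈ 62.500000.

E[X] = 125/2 = 62.500000.


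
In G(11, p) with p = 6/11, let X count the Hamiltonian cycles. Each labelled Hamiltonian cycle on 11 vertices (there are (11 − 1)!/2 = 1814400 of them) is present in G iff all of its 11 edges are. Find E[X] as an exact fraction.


K_11 has (11 − 1)!/2 = 1814400 labelled Hamiltonian cycles.
For each such Hamiltonian cycle H, let X_H = 1 if all 11 edges of H are present in G. Then P[X_H = 1] = p^{11} = (6/11)^{11} = 362797056/285311670611.
By linearity of expectation: E[X] = Σ_H E[X_H] = 1814400 · p^{11} = 1814400 · 362797056/285311670611 = 658258978406400/285311670611.
Numerically: E[X] ≈ 2307.16.

E[X] = 1814400 · (6/11)^{11} = 658258978406400/285311670611 ≈ 2307.16.


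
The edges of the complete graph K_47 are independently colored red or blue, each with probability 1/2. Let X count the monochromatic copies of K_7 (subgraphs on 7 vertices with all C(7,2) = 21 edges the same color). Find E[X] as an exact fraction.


Let X = Σ_S X_S over the C(47, 7) = 62891499 subsets S of size 7, where X_S = 1 if the K_7 on S is monochromatic.
For a fixed S, the K_7 on S has C(7, 2) = 21 edges. P[all 21 edges red] = (1/2)^21, and likewise for blue, so P[monochromatic] = 2·(1/2)^21 = 2^{1 − 21} = 1/1048576.
By linearity of expectation: E[X] = C(47, 7) · 2^{1 − 21} = 62891499 · 1/1048576 = 62891499/1048576.
Numerically: E[X] ≈ 59.978007.

E[X] = C(47,7)·2^(1−C(7,2)) = 62891499/1048576 ≈ 59.978007.


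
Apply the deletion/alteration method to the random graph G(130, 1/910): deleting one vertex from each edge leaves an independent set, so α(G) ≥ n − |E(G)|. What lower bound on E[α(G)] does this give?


E[|E(G)|] = C(130, 2)·p = 8385 · (1/910) = 129/14.
E[α(G)] ≥ n − E[|E(G)|] = 130 − 129/14 = 1691/14.
Numerically: ≈ 120.786.
(This is only a lower bound; the true E[α(G)] may be larger.)

E[α(G)] ≥ 1691/14 ≈ 120.786.


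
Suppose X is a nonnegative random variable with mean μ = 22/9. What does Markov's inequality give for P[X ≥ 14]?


μ = E[X] = 22/9, a = 14.
Markov: P[X ≥ 14] ≤ μ/a = (22/9)/14 = 11/63.
Numerically: ≈ 0.174603.
(Since a = 14 > μ = 2.444444, the bound 11/63 is < 1 and informative.)

P[X ≥ 14] ≤ 11/63 ≈ 0.174603.


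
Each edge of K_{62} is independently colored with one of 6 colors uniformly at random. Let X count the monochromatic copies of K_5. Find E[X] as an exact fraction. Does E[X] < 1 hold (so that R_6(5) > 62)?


E[X] = C(62, 5) · 6^{1 − 10} = 6471002 · 6^{−9} = 6471002/10077696.
As a reduced fraction: E[X] = 3235501/5038848 ≈ 0.6421.
Is E[X] < 1? YES.
Since E[X] < 1, there exists a 6-coloring of K_{62} with no monochromatic K_5; hence R_6(5) > 62.

E[X] = 3235501/5038848 ≈ 0.6421; E[X] < 1, so R_6(5) > 62.


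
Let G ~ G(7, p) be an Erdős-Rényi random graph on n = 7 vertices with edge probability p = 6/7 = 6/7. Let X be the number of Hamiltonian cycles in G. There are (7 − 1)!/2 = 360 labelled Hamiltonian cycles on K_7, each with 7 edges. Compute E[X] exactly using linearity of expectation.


K_7 has (7 − 1)!/2 = 360 labelled Hamiltonian cycles.
For each such Hamiltonian cycle H, let X_H = 1 if all 7 edges of H are present in G. Then P[X_H = 1] = p^{7} = (6/7)^{7} = 279936/823543.
Summing the indicators: E[X] = Σ_H E[X_H] = 360 · p^{7} = 360 · 279936/823543 = 100776960/823543.
Numerically: E[X] ≈ 122.4.

E[X] = 360 · (6/7)^{7} = 100776960/823543 ≈ 122.4.


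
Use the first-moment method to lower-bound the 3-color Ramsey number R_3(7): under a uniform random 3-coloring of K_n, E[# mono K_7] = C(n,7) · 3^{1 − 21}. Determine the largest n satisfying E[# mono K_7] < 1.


We need C(n, 7) · 3^{1 − 21} < 1, i.e. C(n, 7) < 3^{21 − 1} = 3486784401.
Check values of n near the boundary:
  n = 76: C(76, 7) = 2186189400; 2186189400 < 3486784401? YES
  n = 77: C(77, 7) = 2404808340; 2404808340 < 3486784401? YES
  n = 78: C(78, 7) = 2641902120; 2641902120 < 3486784401? YES
  n = 79: C(79, 7) = 2898753715; 2898753715 < 3486784401? YES
  n = 80: C(80, 7) = 3176716400; 3176716400 < 3486784401? YES
  n = 81: C(81, 7) = 3477216600; 3477216600 < 3486784401? YES
  n = 82: C(82, 7) = 3801756816; 3801756816 < 3486784401? NO
  n = 83: C(83, 7) = 4151918628; 4151918628 < 3486784401? NO
The largest n with C(n, 7) < 3486784401 is n = 81 (where E[X] = 42928600/43046721 ≈ 0.997256). Hence R_3(7) > 81, i.e. R_3(7) ≥ 82.

Largest n = 81; hence R_3(7) > 81.


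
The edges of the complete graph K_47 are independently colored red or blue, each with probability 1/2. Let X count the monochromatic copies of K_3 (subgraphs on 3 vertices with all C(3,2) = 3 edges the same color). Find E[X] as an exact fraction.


Let X = Σ_S X_S over the C(47, 3) = 16215 subsets S of size 3, where X_S = 1 if the K_3 on S is monochromatic.
For a fixed S, the K_3 on S has C(3, 2) = 3 edges. P[all 3 edges red] = (1/2)^3, and likewise for blue, so P[monochromatic] = 2·(1/2)^3 = 2^{1 − 3} = 1/4.
By linearity: E[X] = C(47, 3) · 2^{1 − 3} = 16215 · 1/4 = 16215/4.
Numerically: E[X] ≈ 4053.750000.

E[X] = C(47,3)·2^(1−C(3,2)) = 16215/4 ≈ 4053.750000.


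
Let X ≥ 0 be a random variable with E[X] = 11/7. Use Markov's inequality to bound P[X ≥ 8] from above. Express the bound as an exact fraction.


μ = E[X] = 11/7, a = 8.
Markov: P[X ≥ 8] ≤ μ/a = (11/7)/8 = 11/56.
Numerically: ≈ 0.196429.
(Since a = 8 > μ = 1.571429, the bound 11/56 is < 1 and informative.)

P[X ≥ 8] ≤ 11/56 ≈ 0.196429.


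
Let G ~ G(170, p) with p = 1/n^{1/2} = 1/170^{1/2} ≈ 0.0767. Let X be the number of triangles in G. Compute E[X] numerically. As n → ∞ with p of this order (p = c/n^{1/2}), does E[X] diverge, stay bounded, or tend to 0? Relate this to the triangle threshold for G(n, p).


Number of potential triangles: C(170, 3) = 804440.
Each occurs with probability p³ ≈ (0.0767)³ ≈ 4.511559e-04.
By linearity: E[X] = C(170, 3)·p³ ≈ 804440 · 4.511559e-04 ≈ 362.9278.
Since α = 1/2 < 1, p = c/n^{1/2} ≫ 1/n is above the triangle threshold p ~ 1/n. Asymptotically E[X] ~ (c³/6)·n^{3(1−α)} = (1³/6)·n^{1.5} → ∞; triangles are abundant w.h.p.

E[X] ≈ 362.9278; in regime p = Θ(1/n^{1/2}) E[X] diverges (above the triangle threshold p ~ 1/n).


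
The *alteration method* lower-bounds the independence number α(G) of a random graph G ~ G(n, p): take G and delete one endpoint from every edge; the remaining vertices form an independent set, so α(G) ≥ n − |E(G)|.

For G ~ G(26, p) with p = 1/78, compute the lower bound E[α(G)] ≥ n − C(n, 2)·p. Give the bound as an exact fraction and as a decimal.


E[|E(G)|] = C(26, 2)·p = 325 · (1/78) = 25/6.
E[α(G)] ≥ n − E[|E(G)|] = 26 − 25/6 = 131/6.
Numerically: ≈ 21.8333.
(This is only a lower bound; the true E[α(G)] may be larger.)

E[α(G)] ≥ 131/6 ≈ 21.8333.


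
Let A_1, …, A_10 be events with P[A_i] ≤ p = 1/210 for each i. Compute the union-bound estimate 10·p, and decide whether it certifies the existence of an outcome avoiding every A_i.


Union bound: P[∪_{i=1}^{10} A_i] ≤ Σ_i P[A_i] ≤ 10·p = 10·(1/210) = 1/21.
Numerically: 1/21 ≈ 0.04762.
Is 1/21 < 1? YES.
Since P[∪ A_i] ≤ 1/21 < 1, the complement has P[∩ A_i^c] ≥ 1 − 1/21 = 20/21 > 0, so some outcome avoids every A_i.

10·p = 1/21 ≈ 0.04762; existence CERTIFIED by the union bound.


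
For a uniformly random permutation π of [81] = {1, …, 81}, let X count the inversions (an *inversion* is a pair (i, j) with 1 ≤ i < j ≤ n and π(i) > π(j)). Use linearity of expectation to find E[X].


Write X = Σ X_I over the C(81, 2) = 3240 pairs i < j, with X_I the indicator of one inversion.
There are 3240 indicators.
For each fixed pair i < j, the values π(i) and π(j) are two distinct elements of {1, …, 81} in uniformly random order; by symmetry P[π(i) > π(j)] = 1/2.
By linearity: E[X] = 3240 · (1/2) = C(81, 2) · (1/2) = 3240/2 = 1620 ≈ 1620.00000.

E[X] = 1620 = 1620.00000.


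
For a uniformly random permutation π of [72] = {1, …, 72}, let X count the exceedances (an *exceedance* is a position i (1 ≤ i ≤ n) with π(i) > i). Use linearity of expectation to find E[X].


Write X = Σ_{i=1}^{72} X_i, where X_i = 1_{π(i) > i}.
For each fixed i, π(i) is uniform over {1, …, 72} (marginal of a uniform permutation), so P[π(i) > i] = (n − i)/n. Summing: Σ_{i=1}^{72} (n − i)/n = (0 + 1 + … + 71)/72 = 72(72 − 1)/(2·72) = (72 − 1)/2.
Hence E[X] = Σ_{i=1}^{72} (72 − i)/72 = 71/2 ≈ 35.50000.

E[X] = 71/2 = 35.50000.


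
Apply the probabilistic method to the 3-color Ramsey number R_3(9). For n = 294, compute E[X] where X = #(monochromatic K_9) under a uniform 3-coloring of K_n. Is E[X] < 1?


E[X] = C(294, 9) · 3^{1 − 36} = 39963546001186808 · 3^{−35} = 39963546001186808/50031545098999707.
As a reduced fraction: E[X] = 39963546001186808/50031545098999707 ≈ 0.7987670.
Is E[X] < 1? YES.
Since E[X] < 1, there exists a 3-coloring of K_{294} with no monochromatic K_9; hence R_3(9) > 294.

E[X] = 39963546001186808/50031545098999707 ≈ 0.7987670; E[X] < 1, so R_3(9) > 294.


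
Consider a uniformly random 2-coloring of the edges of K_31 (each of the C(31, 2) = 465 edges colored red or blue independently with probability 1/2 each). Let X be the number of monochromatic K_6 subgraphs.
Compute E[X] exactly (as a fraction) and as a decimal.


Let X = Σ_S X_S over the C(31, 6) = 736281 subsets S of size 6, where X_S = 1 if the K_6 on S is monochromatic.
For a fixed S, the K_6 on S has C(6, 2) = 15 edges. P[all 15 edges red] = (1/2)^15, and likewise for blue, so P[monochromatic] = 2·(1/2)^15 = 2^{1 − 15} = 1/16384.
By linearity of expectation: E[X] = C(31, 6) · 2^{1 − 15} = 736281 · 1/16384 = 736281/16384.
Numerically: E[X] ≈ 44.939.

E[X] = C(31,6)·2^(1−C(6,2)) = 736281/16384 ≈ 44.939.


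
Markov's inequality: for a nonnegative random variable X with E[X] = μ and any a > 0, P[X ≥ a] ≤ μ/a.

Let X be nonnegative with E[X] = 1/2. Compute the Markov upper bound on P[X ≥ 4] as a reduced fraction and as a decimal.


μ = E[X] = 1/2, a = 4.
Markov: P[X ≥ 4] ≤ μ/a = (1/2)/4 = 1/8.
Numerically: ≈ 0.125.
(Since a = 4 > μ = 0.500, the bound 1/8 is < 1 and informative.)

P[X ≥ 4] ≤ 1/8 ≈ 0.125.


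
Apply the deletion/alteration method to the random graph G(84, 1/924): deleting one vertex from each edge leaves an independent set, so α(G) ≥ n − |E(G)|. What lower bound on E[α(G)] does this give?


E[|E(G)|] = C(84, 2)·p = 3486 · (1/924) = 83/22.
E[α(G)] ≥ n − E[|E(G)|] = 84 − 83/22 = 1765/22.
Numerically: ≈ 80.22727.
(This is only a lower bound; the true E[α(G)] may be larger.)

E[α(G)] ≥ 1765/22 ≈ 80.22727.


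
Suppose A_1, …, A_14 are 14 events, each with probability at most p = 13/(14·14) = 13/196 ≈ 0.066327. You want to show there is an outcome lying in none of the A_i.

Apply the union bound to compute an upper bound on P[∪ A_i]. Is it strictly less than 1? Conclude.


Union bound: P[∪_{i=1}^{14} A_i] ≤ Σ_i P[A_i] ≤ 14·p = 14·(13/196) = 13/14.
Numerically: 13/14 ≈ 0.928571.
Is 13/14 < 1? YES.
Since P[∪ A_i] ≤ 13/14 < 1, the complement has P[∩ A_i^c] ≥ 1 − 13/14 = 1/14 > 0, so some outcome avoids every A_i.

14·p = 13/14 ≈ 0.928571; existence CERTIFIED by the union bound.


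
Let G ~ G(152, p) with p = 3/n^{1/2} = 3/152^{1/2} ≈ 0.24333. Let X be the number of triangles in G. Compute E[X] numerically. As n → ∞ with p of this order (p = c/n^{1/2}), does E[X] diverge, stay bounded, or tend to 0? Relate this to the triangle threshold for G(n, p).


Number of potential triangles: C(152, 3) = 573800.
Each occurs with probability p³ ≈ (0.24333)³ ≈ 1.4407824e-02.
By linearity: E[X] = C(152, 3)·p³ ≈ 573800 · 1.4407824e-02 ≈ 8267.20917.
Since α = 1/2 < 1, p = c/n^{1/2} ≫ 1/n is above the triangle threshold p ~ 1/n. Asymptotically E[X] ~ (c³/6)·n^{3(1−α)} = (3³/6)·n^{1.5} → ∞; triangles are abundant w.h.p.

E[X] ≈ 8267.20917; in regime p = Θ(1/n^{1/2}) E[X] diverges (above the triangle threshold p ~ 1/n).


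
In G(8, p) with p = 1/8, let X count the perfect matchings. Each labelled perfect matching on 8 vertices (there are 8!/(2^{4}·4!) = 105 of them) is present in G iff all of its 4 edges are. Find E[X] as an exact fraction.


K_8 has 8!/(2^{4}·4!) = 105 labelled perfect matchings.
For each such perfect matching H, let X_H = 1 if all 4 edges of H are present in G. Then P[X_H = 1] = p^{4} = (1/8)^{4} = 1/4096.
Summing the indicators: E[X] = Σ_H E[X_H] = 105 · p^{4} = 105 · 1/4096 = 105/4096.
Numerically: E[X] ≈ 0.0256348.

E[X] = 105 · (1/8)^{4} = 105/4096 ≈ 0.0256348.


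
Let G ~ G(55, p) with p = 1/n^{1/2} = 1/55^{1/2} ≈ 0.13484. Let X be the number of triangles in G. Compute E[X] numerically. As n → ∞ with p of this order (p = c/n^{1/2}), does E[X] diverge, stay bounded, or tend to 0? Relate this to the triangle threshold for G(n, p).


Number of potential triangles: C(55, 3) = 26235.
Each occurs with probability p³ ≈ (0.13484)³ ≈ 2.45163586e-03.
By linearity: E[X] = C(55, 3)·p³ ≈ 26235 · 2.45163586e-03 ≈ 64.318667.
Since α = 1/2 < 1, p = c/n^{1/2} ≫ 1/n is above the triangle threshold p ~ 1/n. Asymptotically E[X] ~ (c³/6)·n^{3(1−α)} = (1³/6)·n^{1.5} → ∞; triangles are abundant w.h.p.

E[X] ≈ 64.318667; in regime p = Θ(1/n^{1/2}) E[X] diverges (above the triangle threshold p ~ 1/n).


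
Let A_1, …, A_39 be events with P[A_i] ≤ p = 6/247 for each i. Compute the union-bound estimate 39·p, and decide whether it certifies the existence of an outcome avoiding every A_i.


Union bound: P[∪_{i=1}^{39} A_i] ≤ Σ_i P[A_i] ≤ 39·p = 39·(6/247) = 18/19.
Numerically: 18/19 ≈ 0.947.
Is 18/19 < 1? YES.
Since P[∪ A_i] ≤ 18/19 < 1, the complement has P[∩ A_i^c] ≥ 1 − 18/19 = 1/19 > 0, so some outcome avoids every A_i.

39·p = 18/19 ≈ 0.947; existence CERTIFIED by the union bound.


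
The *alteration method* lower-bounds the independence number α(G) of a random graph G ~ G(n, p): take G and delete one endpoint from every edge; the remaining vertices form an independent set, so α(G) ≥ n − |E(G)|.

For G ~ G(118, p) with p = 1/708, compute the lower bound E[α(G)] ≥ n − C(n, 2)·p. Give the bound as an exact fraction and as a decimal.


E[|E(G)|] = C(118, 2)·p = 6903 · (1/708) = 39/4.
E[α(G)] ≥ n − E[|E(G)|] = 118 − 39/4 = 433/4.
Numerically: ≈ 108.25000.
(This is only a lower bound; the true E[α(G)] may be larger.)

E[α(G)] ≥ 433/4 ≈ 108.25000.


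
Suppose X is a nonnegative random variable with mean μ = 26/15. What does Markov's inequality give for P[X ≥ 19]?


μ = E[X] = 26/15, a = 19.
Markov: P[X ≥ 19] ≤ μ/a = (26/15)/19 = 26/285.
Numerically: ≈ 0.0912.
(Since a = 19 > μ = 1.7333, the bound 26/285 is < 1 and informative.)

P[X ≥ 19] ≤ 26/285 ≈ 0.0912.


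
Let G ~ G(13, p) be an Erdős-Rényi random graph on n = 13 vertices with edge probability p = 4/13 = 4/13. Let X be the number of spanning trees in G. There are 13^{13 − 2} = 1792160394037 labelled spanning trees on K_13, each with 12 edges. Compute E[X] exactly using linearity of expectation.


K_13 has 13^{13 − 2} = 1792160394037 labelled spanning trees.
For each such spanning tree H, let X_H = 1 if all 12 edges of H are present in G. Then P[X_H = 1] = p^{12} = (4/13)^{12} = 16777216/23298085122481.
By linearity of expectation: E[X] = Σ_H E[X_H] = 1792160394037 · p^{12} = 1792160394037 · 16777216/23298085122481 = 16777216/13.
Numerically: E[X] ≈ 1.2906e+06.

E[X] = 1792160394037 · (4/13)^{12} = 16777216/13 ≈ 1.2906e+06.


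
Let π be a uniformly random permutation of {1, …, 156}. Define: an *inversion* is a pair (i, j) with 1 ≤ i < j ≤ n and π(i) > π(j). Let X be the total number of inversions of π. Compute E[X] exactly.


Write X = Σ X_I over the C(156, 2) = 12090 pairs i < j, with X_I the indicator of one inversion.
There are 12090 indicators.
For each fixed pair i < j, the values π(i) and π(j) are two distinct elements of {1, …, 156} in uniformly random order; by symmetry P[π(i) > π(j)] = 1/2.
By linearity: E[X] = 12090 · (1/2) = C(156, 2) · (1/2) = 12090/2 = 6045 ≈ 6045.0000.

E[X] = 6045 = 6045.0000.


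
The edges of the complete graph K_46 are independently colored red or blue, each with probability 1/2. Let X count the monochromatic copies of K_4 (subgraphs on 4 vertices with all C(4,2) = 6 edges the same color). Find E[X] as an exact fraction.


Let X = Σ_S X_S over the C(46, 4) = 163185 subsets S of size 4, where X_S = 1 if the K_4 on S is monochromatic.
For a fixed S, the K_4 on S has C(4, 2) = 6 edges. P[all 6 edges red] = (1/2)^6, and likewise for blue, so P[monochromatic] = 2·(1/2)^6 = 2^{1 − 6} = 1/32.
By linearity: E[X] = C(46, 4) · 2^{1 − 6} = 163185 · 1/32 = 163185/32.
Numerically: E[X] ≈ 5099.5312.

E[X] = C(46,4)·2^(1−C(4,2)) = 163185/32 ≈ 5099.5312.


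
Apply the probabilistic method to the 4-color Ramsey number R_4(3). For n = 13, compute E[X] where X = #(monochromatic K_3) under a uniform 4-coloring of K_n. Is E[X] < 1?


E[X] = C(13, 3) · 4^{1 − 3} = 286 · 4^{−2} = 286/16.
As a reduced fraction: E[X] = 143/8 ≈ 17.8750000.
Is E[X] < 1? NO.
Since E[X] ≥ 1, the first-moment bound is inconclusive at n = 13; it does NOT by itself certify R_4(3) > 13.

E[X] = 143/8 ≈ 17.8750000; E[X] ≥ 1; first-moment method inconclusive here.


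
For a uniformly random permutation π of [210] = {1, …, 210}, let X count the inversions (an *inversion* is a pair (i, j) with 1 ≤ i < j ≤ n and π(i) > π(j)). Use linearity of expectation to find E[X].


Write X = Σ X_I over the C(210, 2) = 21945 pairs i < j, with X_I the indicator of one inversion.
There are 21945 indicators.
For each fixed pair i < j, the values π(i) and π(j) are two distinct elements of {1, …, 210} in uniformly random order; by symmetry P[π(i) > π(j)] = 1/2.
By linearity: E[X] = 21945 · (1/2) = C(210, 2) · (1/2) = 21945/2 = 21945/2 ≈ 10972.5000.

E[X] = 21945/2 = 10972.5000.


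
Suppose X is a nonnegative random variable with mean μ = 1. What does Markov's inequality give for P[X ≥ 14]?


μ = E[X] = 1, a = 14.
Markov: P[X ≥ 14] ≤ μ/a = (1)/14 = 1/14.
Numerically: ≈ 0.07143.
(Since a = 14 > μ = 1.00000, the bound 1/14 is < 1 and informative.)

P[X ≥ 14] ≤ 1/14 ≈ 0.07143.
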